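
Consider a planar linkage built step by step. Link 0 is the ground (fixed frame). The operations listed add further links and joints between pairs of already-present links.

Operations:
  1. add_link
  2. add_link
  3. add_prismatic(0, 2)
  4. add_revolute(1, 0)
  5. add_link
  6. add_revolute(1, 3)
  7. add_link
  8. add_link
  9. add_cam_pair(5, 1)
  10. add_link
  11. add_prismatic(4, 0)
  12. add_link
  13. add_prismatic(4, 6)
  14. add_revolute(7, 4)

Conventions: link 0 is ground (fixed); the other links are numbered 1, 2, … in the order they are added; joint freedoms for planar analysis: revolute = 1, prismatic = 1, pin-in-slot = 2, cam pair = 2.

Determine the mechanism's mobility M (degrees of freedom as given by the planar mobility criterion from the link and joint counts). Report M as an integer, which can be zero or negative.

link 0 = ground. State L|J1|J2 = 1|0|0
+link1  2|0|0
+link2  3|0|0
P(0,2) f=1→J1  3|1|0
R(1,0) f=1→J1  3|2|0
+link3  4|2|0
R(1,3) f=1→J1  4|3|0
+link4  5|3|0
+link5  6|3|0
C(5,1) f=2→J2  6|3|1
+link6  7|3|1
P(4,0) f=1→J1  7|4|1
+link7  8|4|1
P(4,6) f=1→J1  8|5|1
R(7,4) f=1→J1  8|6|1
M = 3(8−1)−2·6−1 = 21−12−1 = 8

M = 8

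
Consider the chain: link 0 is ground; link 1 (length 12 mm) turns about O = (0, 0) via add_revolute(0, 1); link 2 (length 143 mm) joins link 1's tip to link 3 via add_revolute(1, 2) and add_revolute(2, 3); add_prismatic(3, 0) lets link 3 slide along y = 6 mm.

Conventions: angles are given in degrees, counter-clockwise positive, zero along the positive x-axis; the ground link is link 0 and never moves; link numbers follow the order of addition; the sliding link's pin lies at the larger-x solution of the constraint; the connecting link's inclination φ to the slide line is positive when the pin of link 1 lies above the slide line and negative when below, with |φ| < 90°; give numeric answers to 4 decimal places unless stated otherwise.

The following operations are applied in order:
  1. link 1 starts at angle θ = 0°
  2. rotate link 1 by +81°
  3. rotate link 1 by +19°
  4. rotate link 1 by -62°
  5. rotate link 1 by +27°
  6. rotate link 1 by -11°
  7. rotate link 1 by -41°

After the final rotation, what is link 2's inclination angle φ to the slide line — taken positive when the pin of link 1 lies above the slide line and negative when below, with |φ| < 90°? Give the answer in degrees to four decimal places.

geometry: r = 12 mm, L = 143 mm, e = 6 mm; θ starts at 0°
rotate link 1 by +81°: θ ← 0° +81° = 81°
rotate link 1 by +19°: θ ← 81° +19° = 100°
rotate link 1 by -62°: θ ← 100° -62° = 38°
rotate link 1 by +27°: θ ← 38° +27° = 65°
rotate link 1 by -11°: θ ← 65° -11° = 54°
rotate link 1 by -41°: θ ← 54° -41° = 13°
h = r sin θ − e = 2.699413 − 6 = -3.300587
sin φ = h / L = -3.300587 / 143 = -0.02308103
φ = arcsin(-0.02308103) = -1.322563°

-1.3226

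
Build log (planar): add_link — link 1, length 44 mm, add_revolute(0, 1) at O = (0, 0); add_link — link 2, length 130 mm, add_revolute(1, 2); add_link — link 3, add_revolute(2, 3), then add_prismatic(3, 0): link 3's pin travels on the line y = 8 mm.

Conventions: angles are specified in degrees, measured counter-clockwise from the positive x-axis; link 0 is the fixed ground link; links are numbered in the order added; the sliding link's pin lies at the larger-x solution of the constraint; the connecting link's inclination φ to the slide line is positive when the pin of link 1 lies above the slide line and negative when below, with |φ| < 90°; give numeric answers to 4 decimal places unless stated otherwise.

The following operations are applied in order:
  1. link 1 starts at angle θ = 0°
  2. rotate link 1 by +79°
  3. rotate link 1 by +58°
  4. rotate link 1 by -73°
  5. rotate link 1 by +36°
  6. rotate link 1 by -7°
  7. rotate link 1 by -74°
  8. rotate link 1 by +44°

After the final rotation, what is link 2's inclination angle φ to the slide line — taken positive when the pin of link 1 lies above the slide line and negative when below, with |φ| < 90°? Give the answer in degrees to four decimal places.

geometry: r = 44 mm, L = 130 mm, e = 8 mm; θ starts at 0°
rotate link 1 by +79°: θ ← 0° +79° = 79°
rotate link 1 by +58°: θ ← 79° +58° = 137°
rotate link 1 by -73°: θ ← 137° -73° = 64°
rotate link 1 by +36°: θ ← 64° +36° = 100°
rotate link 1 by -7°: θ ← 100° -7° = 93°
rotate link 1 by -74°: θ ← 93° -74° = 19°
rotate link 1 by +44°: θ ← 19° +44° = 63°
h = r sin θ − e = 39.204287 − 8 = 31.204287
sin φ = h / L = 31.204287 / 130 = 0.24003298
φ = arcsin(0.24003298) = 13.888487°

13.8885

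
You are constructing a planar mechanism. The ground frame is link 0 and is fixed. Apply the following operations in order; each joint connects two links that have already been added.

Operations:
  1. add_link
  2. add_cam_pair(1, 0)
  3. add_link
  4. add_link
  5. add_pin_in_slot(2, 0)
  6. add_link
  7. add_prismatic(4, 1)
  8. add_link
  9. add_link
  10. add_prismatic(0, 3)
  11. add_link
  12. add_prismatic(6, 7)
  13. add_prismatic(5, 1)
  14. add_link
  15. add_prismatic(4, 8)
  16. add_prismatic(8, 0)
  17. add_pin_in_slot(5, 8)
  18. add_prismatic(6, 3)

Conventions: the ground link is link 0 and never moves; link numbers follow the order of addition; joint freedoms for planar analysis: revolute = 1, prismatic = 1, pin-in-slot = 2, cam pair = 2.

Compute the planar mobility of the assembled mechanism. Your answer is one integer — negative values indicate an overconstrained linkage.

ground; <1,0,0>
#1 <2,0,0>
C:1↔0 J2 <2,0,1>
#2 <3,0,1>
#3 <4,0,1>
PS:2↔0 J2 <4,0,2>
#4 <5,0,2>
P:4↔1 J1 <5,1,2>
#5 <6,1,2>
#6 <7,1,2>
P:0↔3 J1 <7,2,2>
#7 <8,2,2>
P:6↔7 J1 <8,3,2>
P:5↔1 J1 <8,4,2>
#8 <9,4,2>
P:4↔8 J1 <9,5,2>
P:8↔0 J1 <9,6,2>
PS:5↔8 J2 <9,6,3>
P:6↔3 J1 <9,7,3>
3×8 − 2×7 − 1×3 = 7

M = 7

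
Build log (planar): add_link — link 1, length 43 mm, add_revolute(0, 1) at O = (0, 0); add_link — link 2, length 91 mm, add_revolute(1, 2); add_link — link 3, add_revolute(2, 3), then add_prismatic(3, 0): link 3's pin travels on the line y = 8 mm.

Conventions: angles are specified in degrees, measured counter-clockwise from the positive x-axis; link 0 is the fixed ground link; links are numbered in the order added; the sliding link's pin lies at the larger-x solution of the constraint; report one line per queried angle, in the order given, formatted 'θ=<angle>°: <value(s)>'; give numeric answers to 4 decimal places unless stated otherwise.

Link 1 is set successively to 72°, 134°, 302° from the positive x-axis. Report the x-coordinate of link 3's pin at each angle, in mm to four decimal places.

geometry: r = 43 mm, L = 91 mm, e = 8 mm
θ=72°: crank pin P = (r cos θ, r sin θ) = (13.287731, 40.895430)
θ=72°: h = r sin θ − e = 40.895430 − 8 = 32.895430
θ=72°: x = r cos θ + √(L² − h²) = 13.287731 + 84.846277 = 98.134007
θ=134°: crank pin P = (r cos θ, r sin θ) = (-29.870310, 30.931611)
θ=134°: h = r sin θ − e = 30.931611 − 8 = 22.931611
θ=134°: x = r cos θ + √(L² − h²) = -29.870310 + 88.063280 = 58.192970
θ=302°: crank pin P = (r cos θ, r sin θ) = (22.786528, -36.466068)
θ=302°: h = r sin θ − e = -36.466068 − 8 = -44.466068
θ=302°: x = r cos θ + √(L² − h²) = 22.786528 + 79.396277 = 102.182805

θ=72°: 98.1340
θ=134°: 58.1930
θ=302°: 102.1828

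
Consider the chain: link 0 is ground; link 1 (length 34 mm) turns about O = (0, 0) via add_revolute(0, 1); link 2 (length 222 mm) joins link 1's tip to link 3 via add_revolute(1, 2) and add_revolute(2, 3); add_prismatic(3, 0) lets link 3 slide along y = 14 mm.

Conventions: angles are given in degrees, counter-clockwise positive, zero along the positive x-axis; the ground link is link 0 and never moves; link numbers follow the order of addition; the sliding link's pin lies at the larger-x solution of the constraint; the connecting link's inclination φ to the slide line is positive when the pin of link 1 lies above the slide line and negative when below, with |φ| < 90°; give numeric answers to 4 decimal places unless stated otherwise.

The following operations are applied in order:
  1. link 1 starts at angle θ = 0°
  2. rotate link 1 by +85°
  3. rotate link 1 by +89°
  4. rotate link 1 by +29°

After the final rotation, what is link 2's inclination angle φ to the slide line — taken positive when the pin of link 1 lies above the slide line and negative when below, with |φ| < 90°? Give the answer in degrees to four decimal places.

geometry: r = 34 mm, L = 222 mm, e = 14 mm; θ starts at 0°
rotate link 1 by +85°: θ ← 0° +85° = 85°
rotate link 1 by +89°: θ ← 85° +89° = 174°
rotate link 1 by +29°: θ ← 174° +29° = 203°
h = r sin θ − e = -13.284858 − 14 = -27.284858
sin φ = h / L = -27.284858 / 222 = -0.12290477
φ = arcsin(-0.12290477) = -7.059775°

-7.0598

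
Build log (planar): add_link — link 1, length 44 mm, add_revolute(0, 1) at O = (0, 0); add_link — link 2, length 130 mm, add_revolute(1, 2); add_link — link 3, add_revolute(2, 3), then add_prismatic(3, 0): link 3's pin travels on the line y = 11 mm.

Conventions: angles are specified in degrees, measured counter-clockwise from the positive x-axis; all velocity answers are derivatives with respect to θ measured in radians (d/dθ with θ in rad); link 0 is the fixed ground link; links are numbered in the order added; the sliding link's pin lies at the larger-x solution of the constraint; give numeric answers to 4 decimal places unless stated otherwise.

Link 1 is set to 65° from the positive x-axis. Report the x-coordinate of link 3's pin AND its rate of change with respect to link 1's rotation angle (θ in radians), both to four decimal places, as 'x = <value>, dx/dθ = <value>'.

geometry: r = 44 mm, L = 130 mm, e = 11 mm
crank pin P = (r cos θ, r sin θ) = (18.595204, 39.877543)
h = r sin θ − e = 39.877543 − 11 = 28.877543
x = r cos θ + √(L² − h²) = 18.595204 + 126.752071 = 145.347275
dx/dθ = −r sin θ − h·r cos θ/√(L² − h²) (θ in radians; h = 28.877543) = -44.114032

x = 145.3473, dx/dθ = -44.1140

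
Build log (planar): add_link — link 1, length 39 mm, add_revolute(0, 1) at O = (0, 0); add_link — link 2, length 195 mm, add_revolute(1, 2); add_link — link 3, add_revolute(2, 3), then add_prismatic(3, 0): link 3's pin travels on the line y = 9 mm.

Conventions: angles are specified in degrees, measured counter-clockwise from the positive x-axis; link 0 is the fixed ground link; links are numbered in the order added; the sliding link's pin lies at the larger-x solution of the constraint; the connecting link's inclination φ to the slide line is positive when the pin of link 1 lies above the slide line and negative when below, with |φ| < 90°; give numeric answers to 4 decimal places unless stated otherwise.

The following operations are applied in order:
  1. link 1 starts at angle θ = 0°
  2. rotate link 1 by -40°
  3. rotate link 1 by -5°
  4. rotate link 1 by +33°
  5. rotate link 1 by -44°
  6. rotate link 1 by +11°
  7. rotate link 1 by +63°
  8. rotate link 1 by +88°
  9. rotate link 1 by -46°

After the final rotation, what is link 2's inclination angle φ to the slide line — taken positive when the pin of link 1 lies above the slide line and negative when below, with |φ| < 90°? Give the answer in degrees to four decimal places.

geometry: r = 39 mm, L = 195 mm, e = 9 mm; θ starts at 0°
rotate link 1 by -40°: θ ← 0° -40° = -40°
rotate link 1 by -5°: θ ← -40° -5° = -45°
rotate link 1 by +33°: θ ← -45° +33° = -12°
rotate link 1 by -44°: θ ← -12° -44° = -56°
rotate link 1 by +11°: θ ← -56° +11° = -45°
rotate link 1 by +63°: θ ← -45° +63° = 18°
rotate link 1 by +88°: θ ← 18° +88° = 106°
rotate link 1 by -46°: θ ← 106° -46° = 60°
h = r sin θ − e = 33.774991 − 9 = 24.774991
sin φ = h / L = 24.774991 / 195 = 0.12705123
φ = arcsin(0.12705123) = 7.299227°

7.2992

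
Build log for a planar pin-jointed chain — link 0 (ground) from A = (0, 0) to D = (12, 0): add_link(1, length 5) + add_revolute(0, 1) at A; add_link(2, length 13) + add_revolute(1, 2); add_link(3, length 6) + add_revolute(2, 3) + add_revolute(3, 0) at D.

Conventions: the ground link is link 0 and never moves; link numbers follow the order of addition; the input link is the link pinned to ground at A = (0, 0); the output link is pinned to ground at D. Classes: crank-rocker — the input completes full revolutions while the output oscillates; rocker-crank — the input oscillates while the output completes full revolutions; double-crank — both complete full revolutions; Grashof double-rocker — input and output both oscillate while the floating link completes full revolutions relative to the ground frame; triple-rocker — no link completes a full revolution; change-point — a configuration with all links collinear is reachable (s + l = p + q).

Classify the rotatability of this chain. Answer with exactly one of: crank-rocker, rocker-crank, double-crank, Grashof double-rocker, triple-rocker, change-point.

lengths: ground=12, input=5, coupler=13, output=6
sorted: s=5 (shortest), l=13 (longest), p+q=18
s + l = 18 vs p + q = 18
s + l = p + q → change-point (collinear configuration reachable)

change-point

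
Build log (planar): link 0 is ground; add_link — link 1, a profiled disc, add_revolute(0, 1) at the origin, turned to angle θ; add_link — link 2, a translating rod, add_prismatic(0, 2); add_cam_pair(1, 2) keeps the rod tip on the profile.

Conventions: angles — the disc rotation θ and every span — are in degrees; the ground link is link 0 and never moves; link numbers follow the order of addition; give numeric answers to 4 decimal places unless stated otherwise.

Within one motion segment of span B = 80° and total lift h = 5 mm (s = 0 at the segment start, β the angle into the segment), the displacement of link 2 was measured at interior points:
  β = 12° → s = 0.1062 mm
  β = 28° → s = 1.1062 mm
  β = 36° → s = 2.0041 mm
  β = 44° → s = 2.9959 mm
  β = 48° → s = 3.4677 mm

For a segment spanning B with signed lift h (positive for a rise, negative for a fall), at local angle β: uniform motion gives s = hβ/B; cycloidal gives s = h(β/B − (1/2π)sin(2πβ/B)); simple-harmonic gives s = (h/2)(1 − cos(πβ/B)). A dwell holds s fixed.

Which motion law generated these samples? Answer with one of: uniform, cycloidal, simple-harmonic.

candidates at β/B = r: uniform s = h·r (linear in β); cycloidal s = h·(r − sin(2πr)/(2π)); simple-harmonic s = (h/2)(1 − cos(πr))
β=12°: printed 0.1062 | uniform 0.7500, cycloidal 0.1062, simple-harmonic 0.2725
β=28°: printed 1.1062 | uniform 1.7500, cycloidal 1.1062, simple-harmonic 1.3650
β=36°: printed 2.0041 | uniform 2.2500, cycloidal 2.0041, simple-harmonic 2.1089
β=44°: printed 2.9959 | uniform 2.7500, cycloidal 2.9959, simple-harmonic 2.8911
β=48°: printed 3.4677 | uniform 3.0000, cycloidal 3.4677, simple-harmonic 3.2725
only one law matches every sample → cycloidal

cycloidal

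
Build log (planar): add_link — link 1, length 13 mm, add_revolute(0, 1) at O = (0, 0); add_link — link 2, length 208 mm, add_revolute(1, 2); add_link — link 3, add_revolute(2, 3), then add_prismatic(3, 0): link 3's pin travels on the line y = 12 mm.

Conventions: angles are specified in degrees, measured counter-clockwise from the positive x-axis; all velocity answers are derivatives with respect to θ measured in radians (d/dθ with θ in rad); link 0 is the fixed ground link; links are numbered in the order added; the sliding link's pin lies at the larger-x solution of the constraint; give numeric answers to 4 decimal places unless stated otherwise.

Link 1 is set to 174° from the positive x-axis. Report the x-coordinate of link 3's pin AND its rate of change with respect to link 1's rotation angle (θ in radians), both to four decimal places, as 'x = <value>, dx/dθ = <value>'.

geometry: r = 13 mm, L = 208 mm, e = 12 mm
crank pin P = (r cos θ, r sin θ) = (-12.928785, 1.358870)
h = r sin θ − e = 1.358870 − 12 = -10.641130
x = r cos θ + √(L² − h²) = -12.928785 + 207.727625 = 194.798841
dx/dθ = −r sin θ − h·r cos θ/√(L² − h²) (θ in radians; h = -10.641130) = -2.021165

x = 194.7988, dx/dθ = -2.0212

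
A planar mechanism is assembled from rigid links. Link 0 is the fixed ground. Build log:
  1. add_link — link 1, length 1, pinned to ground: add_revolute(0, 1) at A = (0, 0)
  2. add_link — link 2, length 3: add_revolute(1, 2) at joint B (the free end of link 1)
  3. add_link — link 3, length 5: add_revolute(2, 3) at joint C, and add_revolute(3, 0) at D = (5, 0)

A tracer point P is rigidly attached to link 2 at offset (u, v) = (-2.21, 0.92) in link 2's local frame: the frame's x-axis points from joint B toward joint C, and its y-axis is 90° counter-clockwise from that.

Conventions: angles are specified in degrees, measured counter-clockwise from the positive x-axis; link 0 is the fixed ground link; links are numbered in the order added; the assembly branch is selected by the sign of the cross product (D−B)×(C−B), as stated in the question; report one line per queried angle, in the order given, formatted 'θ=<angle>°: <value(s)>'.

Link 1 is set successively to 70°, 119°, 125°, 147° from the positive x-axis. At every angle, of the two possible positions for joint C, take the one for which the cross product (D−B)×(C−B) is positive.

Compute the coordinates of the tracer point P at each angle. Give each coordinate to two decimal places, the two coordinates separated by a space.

A=(0,0), D=(5.00,0)
θ=70°: B = A + 1.00·(cos70°, sin70°) = (0.3420, 0.9397)
θ=70°: |BD| = 4.7518
θ=70°: circle(B,3.00) ∩ circle(D,5.00): a=0.6923, h=2.9190
θ=70°:   candidates: C₊=(1.5979,3.6641) cross=13.871; C₋=(0.4434,-2.0586) cross=-13.871
θ=70°:   branch + wants cross > 0 → take C=(1.5979,3.6641) (cross=13.871)
θ=70°: ex = (C−B)/|BC| = (0.4186,0.9082); ey = (-0.9082,0.4186)
θ=70°: P = B + -2.21·ex + 0.92·ey = (-1.4187,-0.6822)
θ=119°: B = A + 1.00·(cos119°, sin119°) = (-0.4848, 0.8746)
θ=119°: |BD| = 5.5541
θ=119°: circle(B,3.00) ∩ circle(D,5.00): a=1.3367, h=2.6858
θ=119°:   candidates: C₊=(1.2581,3.3164) cross=14.917; C₋=(0.4123,-1.9881) cross=-14.917
θ=119°:   branch + wants cross > 0 → take C=(1.2581,3.3164) (cross=14.917)
θ=119°: ex = (C−B)/|BC| = (0.5810,0.8139); ey = (-0.8139,0.5810)
θ=119°: P = B + -2.21·ex + 0.92·ey = (-2.5176,-0.3896)
θ=125°: B = A + 1.00·(cos125°, sin125°) = (-0.5736, 0.8192)
θ=125°: |BD| = 5.6335
θ=125°: circle(B,3.00) ∩ circle(D,5.00): a=1.3966, h=2.6551
θ=125°:   candidates: C₊=(1.1943,3.2429) cross=14.957; C₋=(0.4221,-2.0108) cross=-14.957
θ=125°:   branch + wants cross > 0 → take C=(1.1943,3.2429) (cross=14.957)
θ=125°: ex = (C−B)/|BC| = (0.5893,0.8079); ey = (-0.8079,0.5893)
θ=125°: P = B + -2.21·ex + 0.92·ey = (-2.6192,-0.4242)
θ=147°: B = A + 1.00·(cos147°, sin147°) = (-0.8387, 0.5446)
θ=147°: |BD| = 5.8640
θ=147°: circle(B,3.00) ∩ circle(D,5.00): a=1.5678, h=2.5578
θ=147°:   candidates: C₊=(0.9599,2.9457) cross=14.999; C₋=(0.4847,-2.1477) cross=-14.999
θ=147°:   branch + wants cross > 0 → take C=(0.9599,2.9457) (cross=14.999)
θ=147°: ex = (C−B)/|BC| = (0.5995,0.8004); ey = (-0.8004,0.5995)
θ=147°: P = B + -2.21·ex + 0.92·ey = (-2.8999,-0.6726)

θ=70°: -1.42 -0.68
θ=119°: -2.52 -0.39
θ=125°: -2.62 -0.42
θ=147°: -2.90 -0.67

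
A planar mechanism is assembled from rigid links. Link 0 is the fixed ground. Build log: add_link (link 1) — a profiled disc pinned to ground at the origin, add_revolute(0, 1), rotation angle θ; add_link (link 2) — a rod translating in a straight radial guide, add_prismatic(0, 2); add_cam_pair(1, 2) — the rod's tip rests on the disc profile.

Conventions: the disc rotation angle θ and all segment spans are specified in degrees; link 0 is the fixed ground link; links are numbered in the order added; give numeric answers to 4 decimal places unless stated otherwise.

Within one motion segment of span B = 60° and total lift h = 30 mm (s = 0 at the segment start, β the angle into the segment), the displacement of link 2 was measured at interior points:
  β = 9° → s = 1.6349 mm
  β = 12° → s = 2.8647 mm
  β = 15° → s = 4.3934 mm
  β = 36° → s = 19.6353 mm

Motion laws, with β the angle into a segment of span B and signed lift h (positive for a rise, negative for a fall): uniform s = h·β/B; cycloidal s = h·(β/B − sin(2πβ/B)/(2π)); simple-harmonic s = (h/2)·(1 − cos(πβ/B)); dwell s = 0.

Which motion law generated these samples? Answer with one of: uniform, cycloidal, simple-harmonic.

candidates at β/B = r: uniform s = h·r (linear in β); cycloidal s = h·(r − sin(2πr)/(2π)); simple-harmonic s = (h/2)(1 − cos(πr))
β=9°: printed 1.6349 | uniform 4.5000, cycloidal 0.6372, simple-harmonic 1.6349
β=12°: printed 2.8647 | uniform 6.0000, cycloidal 1.4590, simple-harmonic 2.8647
β=15°: printed 4.3934 | uniform 7.5000, cycloidal 2.7254, simple-harmonic 4.3934
β=36°: printed 19.6353 | uniform 18.0000, cycloidal 20.8065, simple-harmonic 19.6353
only one law matches every sample → simple-harmonic

simple-harmonic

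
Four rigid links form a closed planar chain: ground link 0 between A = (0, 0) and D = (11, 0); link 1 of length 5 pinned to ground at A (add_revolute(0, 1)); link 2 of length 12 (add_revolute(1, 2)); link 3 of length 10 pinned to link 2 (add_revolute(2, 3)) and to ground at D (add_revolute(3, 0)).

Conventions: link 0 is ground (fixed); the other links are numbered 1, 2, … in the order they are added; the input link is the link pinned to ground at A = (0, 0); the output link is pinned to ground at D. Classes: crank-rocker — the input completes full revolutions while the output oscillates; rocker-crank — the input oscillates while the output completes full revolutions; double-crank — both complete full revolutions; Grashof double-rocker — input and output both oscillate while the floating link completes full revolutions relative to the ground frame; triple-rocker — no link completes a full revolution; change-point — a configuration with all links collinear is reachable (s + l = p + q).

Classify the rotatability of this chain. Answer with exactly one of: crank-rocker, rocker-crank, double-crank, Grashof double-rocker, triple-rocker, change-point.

lengths: ground=11, input=5, coupler=12, output=10
sorted: s=5 (shortest), l=12 (longest), p+q=21
s + l = 17 vs p + q = 21
s + l < p + q (Grashof) with shortest = input link → crank-rocker

crank-rocker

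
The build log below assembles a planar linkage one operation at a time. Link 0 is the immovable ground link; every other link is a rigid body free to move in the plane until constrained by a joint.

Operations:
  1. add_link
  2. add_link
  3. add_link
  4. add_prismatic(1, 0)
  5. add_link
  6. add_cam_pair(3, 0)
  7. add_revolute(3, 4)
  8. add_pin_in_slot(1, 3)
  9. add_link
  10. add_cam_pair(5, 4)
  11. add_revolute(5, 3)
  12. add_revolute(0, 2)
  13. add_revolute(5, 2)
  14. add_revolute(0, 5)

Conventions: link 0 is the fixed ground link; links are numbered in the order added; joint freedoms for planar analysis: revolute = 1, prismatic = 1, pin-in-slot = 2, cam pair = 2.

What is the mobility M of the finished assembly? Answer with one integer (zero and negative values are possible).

(L,J1,J2)=(1,0,0); link0 fixed
link1: (2,0,0)
link2: (3,0,0)
link3: (4,0,0)
P 1-0 [J1]: (4,1,0)
link4: (5,1,0)
C 3-0 [J2]: (5,1,1)
R 3-4 [J1]: (5,2,1)
PS 1-3 [J2]: (5,2,2)
link5: (6,2,2)
C 5-4 [J2]: (6,2,3)
R 5-3 [J1]: (6,3,3)
R 0-2 [J1]: (6,4,3)
R 5-2 [J1]: (6,5,3)
R 0-5 [J1]: (6,6,3)
Grübler: 3·5 − 2·6 − 3 = 0

M = 0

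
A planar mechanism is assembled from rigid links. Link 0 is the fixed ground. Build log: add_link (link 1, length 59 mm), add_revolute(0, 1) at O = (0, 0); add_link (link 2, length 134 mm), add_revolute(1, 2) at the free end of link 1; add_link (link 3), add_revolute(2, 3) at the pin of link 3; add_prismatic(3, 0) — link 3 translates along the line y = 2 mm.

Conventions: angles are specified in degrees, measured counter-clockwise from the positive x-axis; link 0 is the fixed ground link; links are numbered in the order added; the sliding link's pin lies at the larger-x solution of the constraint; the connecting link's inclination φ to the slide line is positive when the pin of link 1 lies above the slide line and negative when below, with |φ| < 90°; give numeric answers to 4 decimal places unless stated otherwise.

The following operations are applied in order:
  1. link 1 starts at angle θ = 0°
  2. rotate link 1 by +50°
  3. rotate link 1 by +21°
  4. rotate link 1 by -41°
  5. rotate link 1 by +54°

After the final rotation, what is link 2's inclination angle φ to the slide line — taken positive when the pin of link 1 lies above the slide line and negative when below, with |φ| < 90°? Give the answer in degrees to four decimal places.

geometry: r = 59 mm, L = 134 mm, e = 2 mm; θ starts at 0°
rotate link 1 by +50°: θ ← 0° +50° = 50°
rotate link 1 by +21°: θ ← 50° +21° = 71°
rotate link 1 by -41°: θ ← 71° -41° = 30°
rotate link 1 by +54°: θ ← 30° +54° = 84°
h = r sin θ − e = 58.676792 − 2 = 56.676792
sin φ = h / L = 56.676792 / 134 = 0.42296113
φ = arcsin(0.42296113) = 25.021678°

25.0217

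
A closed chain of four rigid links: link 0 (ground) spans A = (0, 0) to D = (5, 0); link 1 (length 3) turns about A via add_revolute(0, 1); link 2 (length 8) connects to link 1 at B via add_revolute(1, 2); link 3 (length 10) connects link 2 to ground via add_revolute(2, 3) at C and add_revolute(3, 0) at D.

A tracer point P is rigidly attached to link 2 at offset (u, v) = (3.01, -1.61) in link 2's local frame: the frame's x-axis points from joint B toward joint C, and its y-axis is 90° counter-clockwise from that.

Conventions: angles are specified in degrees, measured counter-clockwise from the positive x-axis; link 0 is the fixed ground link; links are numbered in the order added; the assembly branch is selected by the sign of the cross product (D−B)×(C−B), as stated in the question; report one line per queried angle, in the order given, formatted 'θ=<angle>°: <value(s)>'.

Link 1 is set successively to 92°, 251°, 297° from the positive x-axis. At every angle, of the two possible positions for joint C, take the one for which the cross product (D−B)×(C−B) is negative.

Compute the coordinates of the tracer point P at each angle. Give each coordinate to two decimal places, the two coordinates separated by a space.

A=(0,0), D=(5.00,0)
θ=92°: B = A + 3.00·(cos92°, sin92°) = (-0.1047, 2.9982)
θ=92°: |BD| = 5.9200
θ=92°: circle(B,8.00) ∩ circle(D,10.00): a=-0.0805, h=7.9996
θ=92°:   candidates: C₊=(3.8772,9.9368) cross=47.358; C₋=(-4.2254,-3.8589) cross=-47.358
θ=92°:   branch - wants cross < 0 → take C=(-4.2254,-3.8589) (cross=-47.358)
θ=92°: ex = (C−B)/|BC| = (-0.5151,-0.8571); ey = (0.8571,-0.5151)
θ=92°: P = B + 3.01·ex + -1.61·ey = (-3.0351,1.2475)
θ=251°: B = A + 3.00·(cos251°, sin251°) = (-0.9767, -2.8366)
θ=251°: |BD| = 6.6157
θ=251°: circle(B,8.00) ∩ circle(D,10.00): a=0.5870, h=7.9784
θ=251°:   candidates: C₊=(-3.8672,4.6230) cross=52.783; C₋=(2.9745,-9.7927) cross=-52.783
θ=251°:   branch - wants cross < 0 → take C=(2.9745,-9.7927) (cross=-52.783)
θ=251°: ex = (C−B)/|BC| = (0.4939,-0.8695); ey = (0.8695,0.4939)
θ=251°: P = B + 3.01·ex + -1.61·ey = (-0.8900,-6.2490)
θ=297°: B = A + 3.00·(cos297°, sin297°) = (1.3620, -2.6730)
θ=297°: |BD| = 4.5145
θ=297°: circle(B,8.00) ∩ circle(D,10.00): a=-1.7300, h=7.8107
θ=297°:   candidates: C₊=(-4.6569,2.5970) cross=35.261; C₋=(4.5926,-9.9917) cross=-35.261
θ=297°:   branch - wants cross < 0 → take C=(4.5926,-9.9917) (cross=-35.261)
θ=297°: ex = (C−B)/|BC| = (0.4038,-0.9148); ey = (0.9148,0.4038)
θ=297°: P = B + 3.01·ex + -1.61·ey = (1.1046,-6.0768)

θ=92°: -3.04 1.25
θ=251°: -0.89 -6.25
θ=297°: 1.10 -6.08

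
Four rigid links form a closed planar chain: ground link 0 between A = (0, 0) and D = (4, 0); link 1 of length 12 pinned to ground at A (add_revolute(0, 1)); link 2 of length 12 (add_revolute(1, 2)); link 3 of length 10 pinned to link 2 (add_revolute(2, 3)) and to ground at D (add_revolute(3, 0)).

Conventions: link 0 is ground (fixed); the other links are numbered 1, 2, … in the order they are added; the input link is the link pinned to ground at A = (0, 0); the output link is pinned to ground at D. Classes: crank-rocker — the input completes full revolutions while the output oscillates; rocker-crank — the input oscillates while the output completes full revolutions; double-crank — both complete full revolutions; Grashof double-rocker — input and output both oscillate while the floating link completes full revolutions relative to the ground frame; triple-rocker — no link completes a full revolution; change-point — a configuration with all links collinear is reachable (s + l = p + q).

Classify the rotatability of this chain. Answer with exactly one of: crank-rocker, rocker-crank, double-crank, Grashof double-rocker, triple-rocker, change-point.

lengths: ground=4, input=12, coupler=12, output=10
sorted: s=4 (shortest), l=12 (longest), p+q=22
s + l = 16 vs p + q = 22
s + l < p + q (Grashof) with shortest = ground link → double-crank

double-crank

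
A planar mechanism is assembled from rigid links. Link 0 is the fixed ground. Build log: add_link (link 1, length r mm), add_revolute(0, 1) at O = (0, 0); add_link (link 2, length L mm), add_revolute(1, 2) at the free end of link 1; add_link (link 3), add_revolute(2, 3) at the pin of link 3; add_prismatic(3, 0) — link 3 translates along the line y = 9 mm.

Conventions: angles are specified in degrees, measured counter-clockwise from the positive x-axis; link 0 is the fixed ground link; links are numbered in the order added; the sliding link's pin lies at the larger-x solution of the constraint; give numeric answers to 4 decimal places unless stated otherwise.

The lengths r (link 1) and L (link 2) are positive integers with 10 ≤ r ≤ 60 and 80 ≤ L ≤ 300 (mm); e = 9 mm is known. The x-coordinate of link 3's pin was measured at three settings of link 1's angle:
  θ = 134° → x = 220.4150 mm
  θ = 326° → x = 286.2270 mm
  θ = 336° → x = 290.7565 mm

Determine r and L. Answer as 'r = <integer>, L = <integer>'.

constraint per measurement: (x − r cos θ)² + (r sin θ − e)² = L²
subtracting the θ₁ and θ₂ equations cancels the r² and L² terms:
r = (x₁² − x₂²) / (2[(x₁cos θ₁ + e sin θ₁) − (x₂cos θ₂ + e sin θ₂)]) = 44.0000 → r = 44
L² = (x₁ − r cos θ₁)² + (r sin θ₁ − e)² = 63504.0101 → L = 252.0000 → L = 252
check at θ₃=336°: x = 290.7565 (printed 290.7565) ✓

r = 44, L = 252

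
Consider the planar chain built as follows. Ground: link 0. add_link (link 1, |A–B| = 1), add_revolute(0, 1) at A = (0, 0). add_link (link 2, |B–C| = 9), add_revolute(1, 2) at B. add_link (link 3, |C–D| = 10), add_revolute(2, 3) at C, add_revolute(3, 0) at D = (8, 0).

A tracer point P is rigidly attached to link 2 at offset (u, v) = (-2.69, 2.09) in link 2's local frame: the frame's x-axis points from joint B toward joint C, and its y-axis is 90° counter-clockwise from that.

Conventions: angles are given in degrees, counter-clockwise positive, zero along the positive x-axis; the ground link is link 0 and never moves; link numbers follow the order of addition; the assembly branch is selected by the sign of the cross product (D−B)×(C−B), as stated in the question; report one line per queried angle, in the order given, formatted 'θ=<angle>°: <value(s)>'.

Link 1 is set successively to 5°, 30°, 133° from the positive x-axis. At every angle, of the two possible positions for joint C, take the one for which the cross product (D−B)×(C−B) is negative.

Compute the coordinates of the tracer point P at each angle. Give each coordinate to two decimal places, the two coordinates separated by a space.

A=(0,0), D=(8.00,0)
θ=5°: B = A + 1.00·(cos5°, sin5°) = (0.9962, 0.0872)
θ=5°: |BD| = 7.0043
θ=5°: circle(B,9.00) ∩ circle(D,10.00): a=2.1459, h=8.7404
θ=5°:   candidates: C₊=(3.2507,8.8002) cross=61.221; C₋=(3.0331,-8.6793) cross=-61.221
θ=5°:   branch - wants cross < 0 → take C=(3.0331,-8.6793) (cross=-61.221)
θ=5°: ex = (C−B)/|BC| = (0.2263,-0.9741); ey = (0.9741,0.2263)
θ=5°: P = B + -2.69·ex + 2.09·ey = (2.4231,3.1804)
θ=30°: B = A + 1.00·(cos30°, sin30°) = (0.8660, 0.5000)
θ=30°: |BD| = 7.1515
θ=30°: circle(B,9.00) ∩ circle(D,10.00): a=2.2473, h=8.7149
θ=30°:   candidates: C₊=(3.7172,9.0364) cross=62.324; C₋=(2.4986,-8.3507) cross=-62.324
θ=30°:   branch - wants cross < 0 → take C=(2.4986,-8.3507) (cross=-62.324)
θ=30°: ex = (C−B)/|BC| = (0.1814,-0.9834); ey = (0.9834,0.1814)
θ=30°: P = B + -2.69·ex + 2.09·ey = (2.4334,3.5245)
θ=133°: B = A + 1.00·(cos133°, sin133°) = (-0.6820, 0.7314)
θ=133°: |BD| = 8.7127
θ=133°: circle(B,9.00) ∩ circle(D,10.00): a=3.2660, h=8.3865
θ=133°:   candidates: C₊=(3.2765,8.8141) cross=73.069; C₋=(1.8685,-7.8997) cross=-73.069
θ=133°:   branch - wants cross < 0 → take C=(1.8685,-7.8997) (cross=-73.069)
θ=133°: ex = (C−B)/|BC| = (0.2834,-0.9590); ey = (0.9590,0.2834)
θ=133°: P = B + -2.69·ex + 2.09·ey = (0.5600,3.9034)

θ=5°: 2.42 3.18
θ=30°: 2.43 3.52
θ=133°: 0.56 3.90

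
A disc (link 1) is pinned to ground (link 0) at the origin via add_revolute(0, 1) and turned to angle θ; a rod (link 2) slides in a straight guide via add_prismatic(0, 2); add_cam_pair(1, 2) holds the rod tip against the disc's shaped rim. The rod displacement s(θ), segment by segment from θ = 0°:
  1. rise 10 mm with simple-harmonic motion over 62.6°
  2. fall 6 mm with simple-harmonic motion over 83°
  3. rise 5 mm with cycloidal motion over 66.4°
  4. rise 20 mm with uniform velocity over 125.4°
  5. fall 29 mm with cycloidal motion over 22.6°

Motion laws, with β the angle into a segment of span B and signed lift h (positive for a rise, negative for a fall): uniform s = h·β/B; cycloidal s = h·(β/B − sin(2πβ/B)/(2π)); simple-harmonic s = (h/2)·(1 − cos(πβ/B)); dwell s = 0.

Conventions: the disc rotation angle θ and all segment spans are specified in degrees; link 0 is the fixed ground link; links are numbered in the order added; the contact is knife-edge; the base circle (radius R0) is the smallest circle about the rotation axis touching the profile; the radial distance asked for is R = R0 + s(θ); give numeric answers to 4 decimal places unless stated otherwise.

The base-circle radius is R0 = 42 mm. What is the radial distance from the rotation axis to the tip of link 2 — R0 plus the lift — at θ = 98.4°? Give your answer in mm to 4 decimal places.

segment 1 (0° to 62.6°, simple-harmonic, h = 10) is passed completely: s = 0.0000 + (10) = 10.0000
θ = 98.4° falls in segment 2 (62.6° to 145.6°, simple-harmonic, h = -6): β = 98.4 − 62.6 = 35.8°, B = 83°; Δs = -6/2·(1 − cos(π·0.4313)) = -2.3578; s = 10.0000 − 2.3578 = 7.6422
R = R0 + s = 42 + 7.6422 = 49.6422

49.6422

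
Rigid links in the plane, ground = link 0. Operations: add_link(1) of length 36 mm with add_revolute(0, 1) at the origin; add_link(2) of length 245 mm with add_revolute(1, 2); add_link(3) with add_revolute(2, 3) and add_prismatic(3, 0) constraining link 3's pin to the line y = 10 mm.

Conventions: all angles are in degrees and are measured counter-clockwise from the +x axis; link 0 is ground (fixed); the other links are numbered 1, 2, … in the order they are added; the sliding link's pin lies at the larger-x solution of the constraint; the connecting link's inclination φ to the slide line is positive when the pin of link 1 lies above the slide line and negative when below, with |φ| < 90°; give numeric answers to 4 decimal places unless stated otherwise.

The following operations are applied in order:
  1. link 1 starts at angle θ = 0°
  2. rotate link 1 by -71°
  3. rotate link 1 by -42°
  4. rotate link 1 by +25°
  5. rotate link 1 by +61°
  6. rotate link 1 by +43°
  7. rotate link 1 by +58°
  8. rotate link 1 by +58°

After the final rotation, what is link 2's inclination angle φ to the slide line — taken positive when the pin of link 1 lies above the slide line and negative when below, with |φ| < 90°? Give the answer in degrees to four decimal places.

geometry: r = 36 mm, L = 245 mm, e = 10 mm; θ starts at 0°
rotate link 1 by -71°: θ ← 0° -71° = -71°
rotate link 1 by -42°: θ ← -71° -42° = -113°
rotate link 1 by +25°: θ ← -113° +25° = -88°
rotate link 1 by +61°: θ ← -88° +61° = -27°
rotate link 1 by +43°: θ ← -27° +43° = 16°
rotate link 1 by +58°: θ ← 16° +58° = 74°
rotate link 1 by +58°: θ ← 74° +58° = 132°
h = r sin θ − e = 26.753214 − 10 = 16.753214
sin φ = h / L = 16.753214 / 245 = 0.06838046
φ = arcsin(0.06838046) = 3.920972°

3.9210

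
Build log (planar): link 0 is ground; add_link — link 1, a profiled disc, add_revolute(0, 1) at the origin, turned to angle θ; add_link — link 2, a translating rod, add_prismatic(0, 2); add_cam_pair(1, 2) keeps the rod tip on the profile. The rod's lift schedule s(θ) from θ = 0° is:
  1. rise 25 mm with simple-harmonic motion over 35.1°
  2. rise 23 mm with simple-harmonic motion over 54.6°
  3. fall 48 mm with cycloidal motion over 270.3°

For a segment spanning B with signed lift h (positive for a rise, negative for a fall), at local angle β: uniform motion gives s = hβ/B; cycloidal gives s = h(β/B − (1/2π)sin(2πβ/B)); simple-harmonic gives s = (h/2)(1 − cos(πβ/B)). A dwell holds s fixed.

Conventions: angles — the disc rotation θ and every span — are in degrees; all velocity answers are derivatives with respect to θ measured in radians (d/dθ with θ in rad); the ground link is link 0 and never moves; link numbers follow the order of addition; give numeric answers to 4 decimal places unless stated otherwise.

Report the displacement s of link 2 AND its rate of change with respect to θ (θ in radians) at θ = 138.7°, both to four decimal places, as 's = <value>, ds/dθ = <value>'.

seg 1 [0°–35.1°] simple-harmonic, h=25: full span → s += 25 → s = 25.0000
seg 2 [35.1°–89.7°] simple-harmonic, h=23: full span → s += 23 → s = 48.0000
seg 3 [89.7°–360°] cycloidal, h=-48: θ=138.7° here. β=49, B=270.3. -48·(0.1813 − sin(2π·0.1813)/(2π)) = -1.7631 → s = 46.2369
velocity in seg [89.7°–360°] (cycloidal), θ in radians: β = 49° = 0.8552 rad, B = 270.3° = 4.7176 rad; ds/dθ = (h/B)(1 − cos(2πβ/B)) = ((-48)/4.7176)(1 − cos(2π·0.1813)) = -5.916656 mm/rad

s = 46.2369, ds/dθ = -5.9167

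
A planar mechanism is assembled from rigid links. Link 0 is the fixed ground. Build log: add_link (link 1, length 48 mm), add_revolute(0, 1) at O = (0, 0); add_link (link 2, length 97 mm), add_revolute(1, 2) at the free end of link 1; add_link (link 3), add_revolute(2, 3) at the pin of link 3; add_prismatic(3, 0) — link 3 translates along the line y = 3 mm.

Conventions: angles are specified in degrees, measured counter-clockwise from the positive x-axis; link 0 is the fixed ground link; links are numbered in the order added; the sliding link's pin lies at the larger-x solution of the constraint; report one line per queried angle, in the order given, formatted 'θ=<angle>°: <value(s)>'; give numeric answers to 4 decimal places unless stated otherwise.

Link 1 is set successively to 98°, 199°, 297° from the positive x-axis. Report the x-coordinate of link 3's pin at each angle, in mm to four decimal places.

geometry: r = 48 mm, L = 97 mm, e = 3 mm
θ=98°: crank pin P = (r cos θ, r sin θ) = (-6.680309, 47.532867)
θ=98°: h = r sin θ − e = 47.532867 − 3 = 44.532867
θ=98°: x = r cos θ + √(L² − h²) = -6.680309 + 86.173219 = 79.492910
θ=199°: crank pin P = (r cos θ, r sin θ) = (-45.384892, -15.627271)
θ=199°: h = r sin θ − e = -15.627271 − 3 = -18.627271
θ=199°: x = r cos θ + √(L² − h²) = -45.384892 + 95.194668 = 49.809776
θ=297°: crank pin P = (r cos θ, r sin θ) = (21.791544, -42.768313)
θ=297°: h = r sin θ − e = -42.768313 − 3 = -45.768313
θ=297°: x = r cos θ + √(L² − h²) = 21.791544 + 85.523456 = 107.315000

θ=98°: 79.4929
θ=199°: 49.8098
θ=297°: 107.3150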